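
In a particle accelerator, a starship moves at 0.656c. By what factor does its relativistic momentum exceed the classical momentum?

p_rel = γmv, p_class = mv
Ratio = γ = 1/√(1 - 0.656²)
= 1/√(0.569664) = 1.325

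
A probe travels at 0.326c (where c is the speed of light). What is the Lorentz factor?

v/c = 0.326, so (v/c)² = 0.106276
1 - (v/c)² = 0.893724
γ = 1/√(0.893724) = 1.058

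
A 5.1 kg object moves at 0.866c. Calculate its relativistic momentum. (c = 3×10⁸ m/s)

γ = 1/√(1 - 0.866²) = 2.000
v = 0.866 × 3×10⁸ = 2.598×10⁸ m/s
p = γmv = 2.000 × 5.1 × 2.598×10⁸ = 2.650×10⁹ kg·m/s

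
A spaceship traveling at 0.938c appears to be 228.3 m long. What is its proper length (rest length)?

Contracted length L = 228.3 m
γ = 1/√(1 - 0.938²) = 2.885
L₀ = γL = 2.885 × 228.3 = 658.6 m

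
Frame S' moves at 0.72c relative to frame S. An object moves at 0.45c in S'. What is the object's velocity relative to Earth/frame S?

u = (u' + v)/(1 + u'v/c²)
Numerator: 0.45 + 0.72 = 1.17
Denominator: 1 + 0.324 = 1.324
u = 1.17/1.324 = 0.8837c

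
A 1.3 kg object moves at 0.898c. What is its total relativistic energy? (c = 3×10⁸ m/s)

γ = 1/√(1 - 0.898²) = 2.273
mc² = 1.3 × (3×10⁸)² = 1.170×10¹⁷ J
E = γmc² = 2.273 × 1.170×10¹⁷ = 2.659×10¹⁷ J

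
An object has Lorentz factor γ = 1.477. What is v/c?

From γ = 1/√(1 - v²/c²):
1/γ² = 1/1.477² = 0.4584
v²/c² = 1 - 0.4584 = 0.5416
v/c = √(0.5416) = 0.7359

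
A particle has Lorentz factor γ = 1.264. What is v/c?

From γ = 1/√(1 - v²/c²):
1/γ² = 1/1.264² = 0.6259
v²/c² = 1 - 0.6259 = 0.3741
v/c = √(0.3741) = 0.6116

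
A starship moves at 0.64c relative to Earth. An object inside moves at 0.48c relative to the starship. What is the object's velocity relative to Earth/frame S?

u = (u' + v)/(1 + u'v/c²)
Numerator: 0.48 + 0.64 = 1.12
Denominator: 1 + 0.3072 = 1.3072
u = 1.12/1.3072 = 0.8568c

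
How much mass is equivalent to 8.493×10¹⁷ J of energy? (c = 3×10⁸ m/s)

From E = mc², we get m = E/c²
c² = (3×10⁸)² = 9×10¹⁶ m²/s²
m = 8.493×10¹⁷ / 9×10¹⁶ = 9.437 kg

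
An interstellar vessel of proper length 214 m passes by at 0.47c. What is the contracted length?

Proper length L₀ = 214 m
γ = 1/√(1 - 0.47²) = 1.133
L = L₀/γ = 214/1.133 = 188.9 m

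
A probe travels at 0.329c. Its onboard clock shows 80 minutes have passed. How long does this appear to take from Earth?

Proper time Δt₀ = 80 minutes
γ = 1/√(1 - 0.329²) = 1.059
Δt = γΔt₀ = 1.059 × 80 = 84.72 minutes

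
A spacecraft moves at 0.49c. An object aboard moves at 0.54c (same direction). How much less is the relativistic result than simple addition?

Classical: u' + v = 0.54 + 0.49 = 1.03c
Relativistic: u = (0.54 + 0.49)/(1 + 0.2646) = 1.03/1.2646 = 0.8145c
Difference: 1.03 - 0.8145 = 0.2155c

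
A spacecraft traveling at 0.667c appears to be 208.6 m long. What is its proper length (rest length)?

Contracted length L = 208.6 m
γ = 1/√(1 - 0.667²) = 1.3422
L₀ = γL = 1.3422 × 208.6 = 280.0 m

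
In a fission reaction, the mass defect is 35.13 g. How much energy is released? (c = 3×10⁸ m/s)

Convert mass defect: Δm = 35.13 g = 0.03513 kg
E = Δm·c² = 0.03513 × (3×10⁸)²
= 0.03513 × 9×10¹⁶ = 3.162×10¹⁵ J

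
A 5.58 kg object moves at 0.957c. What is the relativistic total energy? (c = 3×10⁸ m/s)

γ = 1/√(1 - 0.957²) = 3.447
mc² = 5.58 × (3×10⁸)² = 5.022×10¹⁷ J
E = γmc² = 3.447 × 5.022×10¹⁷ = 1.731×10¹⁸ J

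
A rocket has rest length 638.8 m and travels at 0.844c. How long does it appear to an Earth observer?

Proper length L₀ = 638.8 m
γ = 1/√(1 - 0.844²) = 1.8645
L = L₀/γ = 638.8/1.8645 = 342.6 m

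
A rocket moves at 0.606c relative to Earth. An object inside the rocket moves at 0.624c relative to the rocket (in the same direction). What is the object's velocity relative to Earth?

u = (u' + v)/(1 + u'v/c²)
Numerator: 0.624 + 0.606 = 1.23
Denominator: 1 + 0.378144 = 1.378144
u = 1.23/1.378144 = 0.8925c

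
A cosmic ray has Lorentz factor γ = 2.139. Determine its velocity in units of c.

From γ = 1/√(1 - v²/c²):
1/γ² = 1/2.139² = 0.2186
v²/c² = 1 - 0.2186 = 0.7814
v/c = √(0.7814) = 0.8840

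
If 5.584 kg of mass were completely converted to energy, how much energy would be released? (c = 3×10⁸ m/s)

Using E = mc²:
c² = (3×10⁸)² = 9×10¹⁶ m²/s²
E = 5.584 × 9×10¹⁶ = 5.026×10¹⁷ J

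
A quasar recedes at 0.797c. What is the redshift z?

β = 0.797
(1+β)/(1-β) = 1.797/0.203 = 8.852
√(8.852) = 2.975
z = 2.975 - 1 = 1.975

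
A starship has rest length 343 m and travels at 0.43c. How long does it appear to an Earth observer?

Proper length L₀ = 343 m
γ = 1/√(1 - 0.43²) = 1.1076
L = L₀/γ = 343/1.1076 = 309.7 m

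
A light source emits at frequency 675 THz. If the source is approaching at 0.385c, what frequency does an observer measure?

β = v/c = 0.385
(1+β)/(1-β) = 1.385/0.615 = 2.252
Doppler factor = √(2.252) = 1.501
f_obs = 675 × 1.501 = 1013 THz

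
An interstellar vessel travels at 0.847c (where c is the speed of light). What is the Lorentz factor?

v/c = 0.847, so (v/c)² = 0.717409
1 - (v/c)² = 0.282591
γ = 1/√(0.282591) = 1.881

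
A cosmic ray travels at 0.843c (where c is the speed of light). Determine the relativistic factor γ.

v/c = 0.843, so (v/c)² = 0.710649
1 - (v/c)² = 0.289351
γ = 1/√(0.289351) = 1.859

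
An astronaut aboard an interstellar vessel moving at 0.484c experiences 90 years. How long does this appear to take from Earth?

Proper time Δt₀ = 90 years
γ = 1/√(1 - 0.484²) = 1.14277
Δt = γΔt₀ = 1.14277 × 90 = 102.8 years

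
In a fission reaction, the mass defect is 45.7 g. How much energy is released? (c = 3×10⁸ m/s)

Convert mass defect: Δm = 45.7 g = 0.0457 kg
E = Δm·c² = 0.0457 × (3×10⁸)²
= 0.0457 × 9×10¹⁶ = 4.113×10¹⁵ J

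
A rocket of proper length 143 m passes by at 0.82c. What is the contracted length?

Proper length L₀ = 143 m
γ = 1/√(1 - 0.82²) = 1.747
L = L₀/γ = 143/1.747 = 81.85 m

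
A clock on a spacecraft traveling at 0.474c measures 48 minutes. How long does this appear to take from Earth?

Proper time Δt₀ = 48 minutes
γ = 1/√(1 - 0.474²) = 1.1357
Δt = γΔt₀ = 1.1357 × 48 = 54.51 minutes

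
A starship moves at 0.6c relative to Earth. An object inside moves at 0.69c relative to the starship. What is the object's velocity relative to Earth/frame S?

u = (u' + v)/(1 + u'v/c²)
Numerator: 0.69 + 0.6 = 1.29
Denominator: 1 + 0.414 = 1.414
u = 1.29/1.414 = 0.9123c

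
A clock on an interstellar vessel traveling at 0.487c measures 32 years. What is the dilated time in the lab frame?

Proper time Δt₀ = 32 years
γ = 1/√(1 - 0.487²) = 1.145
Δt = γΔt₀ = 1.145 × 32 = 36.64 years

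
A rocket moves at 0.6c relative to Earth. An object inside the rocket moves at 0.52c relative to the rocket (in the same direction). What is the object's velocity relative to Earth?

u = (u' + v)/(1 + u'v/c²)
Numerator: 0.52 + 0.6 = 1.12
Denominator: 1 + 0.312 = 1.312
u = 1.12/1.312 = 0.8537c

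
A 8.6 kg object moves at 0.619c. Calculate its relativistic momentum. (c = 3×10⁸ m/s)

γ = 1/√(1 - 0.619²) = 1.273
v = 0.619 × 3×10⁸ = 1.857×10⁸ m/s
p = γmv = 1.273 × 8.6 × 1.857×10⁸ = 2.033×10⁹ kg·m/s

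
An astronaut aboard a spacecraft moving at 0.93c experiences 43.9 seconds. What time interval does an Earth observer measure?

Proper time Δt₀ = 43.9 seconds
γ = 1/√(1 - 0.93²) = 2.7206
Δt = γΔt₀ = 2.7206 × 43.9 = 119.4 seconds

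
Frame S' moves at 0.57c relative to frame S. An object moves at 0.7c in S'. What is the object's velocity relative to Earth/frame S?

u = (u' + v)/(1 + u'v/c²)
Numerator: 0.7 + 0.57 = 1.27
Denominator: 1 + 0.399 = 1.399
u = 1.27/1.399 = 0.9078c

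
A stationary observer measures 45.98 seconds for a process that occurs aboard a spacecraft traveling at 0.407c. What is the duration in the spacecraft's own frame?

Dilated time Δt = 45.98 seconds
γ = 1/√(1 - 0.407²) = 1.0948
Δt₀ = Δt/γ = 45.98/1.0948 = 42.00 seconds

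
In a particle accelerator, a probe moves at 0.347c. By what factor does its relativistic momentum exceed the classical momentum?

p_rel = γmv, p_class = mv
Ratio = γ = 1/√(1 - 0.347²)
= 1/√(0.879591) = 1.066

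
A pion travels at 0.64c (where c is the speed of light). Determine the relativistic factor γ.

v/c = 0.64, so (v/c)² = 0.4096
1 - (v/c)² = 0.5904
γ = 1/√(0.5904) = 1.301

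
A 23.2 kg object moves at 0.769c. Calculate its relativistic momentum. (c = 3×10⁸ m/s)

γ = 1/√(1 - 0.769²) = 1.5643
v = 0.769 × 3×10⁸ = 2.307×10⁸ m/s
p = γmv = 1.5643 × 23.2 × 2.307×10⁸ = 8.373×10⁹ kg·m/s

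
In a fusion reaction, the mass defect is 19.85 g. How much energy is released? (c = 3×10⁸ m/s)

Convert mass defect: Δm = 19.85 g = 0.01985 kg
E = Δm·c² = 0.01985 × (3×10⁸)²
= 0.01985 × 9×10¹⁶ = 1.787×10¹⁵ J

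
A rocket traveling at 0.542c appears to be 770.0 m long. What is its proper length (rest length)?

Contracted length L = 770.0 m
γ = 1/√(1 - 0.542²) = 1.190
L₀ = γL = 1.190 × 770.0 = 916.3 m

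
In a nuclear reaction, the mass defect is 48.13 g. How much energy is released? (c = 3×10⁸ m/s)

Convert mass defect: Δm = 48.13 g = 0.04813 kg
E = Δm·c² = 0.04813 × (3×10⁸)²
= 0.04813 × 9×10¹⁶ = 4.332×10¹⁵ J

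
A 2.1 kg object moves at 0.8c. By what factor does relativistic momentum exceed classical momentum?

p_rel = γmv, p_class = mv
Ratio = γ = 1/√(1 - 0.8²) = 1.667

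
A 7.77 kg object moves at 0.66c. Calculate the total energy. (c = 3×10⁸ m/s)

γ = 1/√(1 - 0.66²) = 1.331
mc² = 7.77 × (3×10⁸)² = 6.993×10¹⁷ J
E = γmc² = 1.331 × 6.993×10¹⁷ = 9.308×10¹⁷ J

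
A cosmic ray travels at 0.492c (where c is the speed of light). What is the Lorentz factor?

v/c = 0.492, so (v/c)² = 0.242064
1 - (v/c)² = 0.757936
γ = 1/√(0.757936) = 1.149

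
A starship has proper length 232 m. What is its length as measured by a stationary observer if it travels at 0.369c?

Proper length L₀ = 232 m
γ = 1/√(1 - 0.369²) = 1.076
L = L₀/γ = 232/1.076 = 215.6 m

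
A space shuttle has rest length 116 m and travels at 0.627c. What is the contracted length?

Proper length L₀ = 116 m
γ = 1/√(1 - 0.627²) = 1.28367
L = L₀/γ = 116/1.28367 = 90.37 m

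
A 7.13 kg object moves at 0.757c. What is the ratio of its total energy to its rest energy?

E = γmc², E₀ = mc²
E/E₀ = γ = 1/√(1 - 0.757²) = 1.530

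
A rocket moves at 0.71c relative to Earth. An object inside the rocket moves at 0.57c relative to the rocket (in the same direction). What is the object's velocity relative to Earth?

u = (u' + v)/(1 + u'v/c²)
Numerator: 0.57 + 0.71 = 1.28
Denominator: 1 + 0.4047 = 1.4047
u = 1.28/1.4047 = 0.9112c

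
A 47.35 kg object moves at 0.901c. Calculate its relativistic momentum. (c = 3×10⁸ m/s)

γ = 1/√(1 - 0.901²) = 2.305
v = 0.901 × 3×10⁸ = 2.703×10⁸ m/s
p = γmv = 2.305 × 47.35 × 2.703×10⁸ = 2.950×10¹⁰ kg·m/s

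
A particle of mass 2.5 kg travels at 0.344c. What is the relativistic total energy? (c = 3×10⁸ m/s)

γ = 1/√(1 - 0.344²) = 1.065
mc² = 2.5 × (3×10⁸)² = 2.250×10¹⁷ J
E = γmc² = 1.065 × 2.250×10¹⁷ = 2.396×10¹⁷ J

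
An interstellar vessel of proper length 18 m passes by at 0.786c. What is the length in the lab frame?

Proper length L₀ = 18 m
γ = 1/√(1 - 0.786²) = 1.6175
L = L₀/γ = 18/1.6175 = 11.13 m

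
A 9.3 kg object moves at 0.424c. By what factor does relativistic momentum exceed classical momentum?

p_rel = γmv, p_class = mv
Ratio = γ = 1/√(1 - 0.424²) = 1.104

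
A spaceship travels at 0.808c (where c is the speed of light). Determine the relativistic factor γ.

v/c = 0.808, so (v/c)² = 0.652864
1 - (v/c)² = 0.347136
γ = 1/√(0.347136) = 1.697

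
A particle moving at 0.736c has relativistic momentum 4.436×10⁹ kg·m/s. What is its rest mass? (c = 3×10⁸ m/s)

γ = 1/√(1 - 0.736²) = 1.477
v = 0.736 × 3×10⁸ = 2.208×10⁸ m/s
m = p/(γv) = 4.436×10⁹/(1.477 × 2.208×10⁸) = 13.60 kg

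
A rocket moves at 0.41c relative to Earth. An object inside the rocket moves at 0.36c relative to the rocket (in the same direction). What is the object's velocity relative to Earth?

u = (u' + v)/(1 + u'v/c²)
Numerator: 0.36 + 0.41 = 0.77
Denominator: 1 + 0.1476 = 1.1476
u = 0.77/1.1476 = 0.6710c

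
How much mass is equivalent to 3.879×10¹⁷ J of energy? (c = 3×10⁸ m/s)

From E = mc², we get m = E/c²
c² = (3×10⁸)² = 9×10¹⁶ m²/s²
m = 3.879×10¹⁷ / 9×10¹⁶ = 4.310 kg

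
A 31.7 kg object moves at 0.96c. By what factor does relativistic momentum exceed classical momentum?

p_rel = γmv, p_class = mv
Ratio = γ = 1/√(1 - 0.96²) = 3.571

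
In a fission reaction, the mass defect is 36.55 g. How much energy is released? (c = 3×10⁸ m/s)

Convert mass defect: Δm = 36.55 g = 0.03655 kg
E = Δm·c² = 0.03655 × (3×10⁸)²
= 0.03655 × 9×10¹⁶ = 3.290×10¹⁵ J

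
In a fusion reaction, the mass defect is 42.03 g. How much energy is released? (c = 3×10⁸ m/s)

Convert mass defect: Δm = 42.03 g = 0.04203 kg
E = Δm·c² = 0.04203 × (3×10⁸)²
= 0.04203 × 9×10¹⁶ = 3.783×10¹⁵ J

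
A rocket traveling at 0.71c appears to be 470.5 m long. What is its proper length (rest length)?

Contracted length L = 470.5 m
γ = 1/√(1 - 0.71²) = 1.420
L₀ = γL = 1.420 × 470.5 = 668.1 m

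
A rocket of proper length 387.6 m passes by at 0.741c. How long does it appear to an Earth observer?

Proper length L₀ = 387.6 m
γ = 1/√(1 - 0.741²) = 1.489
L = L₀/γ = 387.6/1.489 = 260.3 m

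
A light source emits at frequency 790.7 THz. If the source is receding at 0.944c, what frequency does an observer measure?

β = v/c = 0.944
(1-β)/(1+β) = 0.056/1.944 = 0.02881
Doppler factor = √(0.02881) = 0.1697
f_obs = 790.7 × 0.1697 = 134.2 THz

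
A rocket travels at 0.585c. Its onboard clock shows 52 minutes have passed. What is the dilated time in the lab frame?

Proper time Δt₀ = 52 minutes
γ = 1/√(1 - 0.585²) = 1.233
Δt = γΔt₀ = 1.233 × 52 = 64.12 minutes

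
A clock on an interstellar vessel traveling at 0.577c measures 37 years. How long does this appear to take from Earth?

Proper time Δt₀ = 37 years
γ = 1/√(1 - 0.577²) = 1.2244
Δt = γΔt₀ = 1.2244 × 37 = 45.30 years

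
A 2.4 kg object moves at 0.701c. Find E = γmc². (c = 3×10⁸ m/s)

γ = 1/√(1 - 0.701²) = 1.4022
mc² = 2.4 × (3×10⁸)² = 2.160×10¹⁷ J
E = γmc² = 1.4022 × 2.160×10¹⁷ = 3.029×10¹⁷ J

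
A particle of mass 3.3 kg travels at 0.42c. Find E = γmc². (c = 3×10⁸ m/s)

γ = 1/√(1 - 0.42²) = 1.102
mc² = 3.3 × (3×10⁸)² = 2.970×10¹⁷ J
E = γmc² = 1.102 × 2.970×10¹⁷ = 3.273×10¹⁷ J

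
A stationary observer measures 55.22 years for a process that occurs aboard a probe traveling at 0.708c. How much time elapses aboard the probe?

Dilated time Δt = 55.22 years
γ = 1/√(1 - 0.708²) = 1.416
Δt₀ = Δt/γ = 55.22/1.416 = 39.00 years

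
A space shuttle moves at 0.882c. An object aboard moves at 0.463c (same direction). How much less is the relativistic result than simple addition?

Classical: u' + v = 0.463 + 0.882 = 1.345c
Relativistic: u = (0.463 + 0.882)/(1 + 0.408366) = 1.345/1.408366 = 0.9550c
Difference: 1.345 - 0.9550 = 0.3900c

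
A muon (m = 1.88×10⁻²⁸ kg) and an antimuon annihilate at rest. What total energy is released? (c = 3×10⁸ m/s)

Both particles have the same rest mass, so total mass = 2m
E = 2m·c² = 2 × 1.88×10⁻²⁸ × (3×10⁸)²
= 2 × 1.88×10⁻²⁸ × 9×10¹⁶
= 3.384×10⁻¹¹ J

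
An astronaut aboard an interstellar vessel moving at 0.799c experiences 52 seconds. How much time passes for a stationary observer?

Proper time Δt₀ = 52 seconds
γ = 1/√(1 - 0.799²) = 1.66298
Δt = γΔt₀ = 1.66298 × 52 = 86.47 seconds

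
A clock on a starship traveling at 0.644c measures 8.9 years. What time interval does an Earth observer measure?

Proper time Δt₀ = 8.9 years
γ = 1/√(1 - 0.644²) = 1.307
Δt = γΔt₀ = 1.307 × 8.9 = 11.63 years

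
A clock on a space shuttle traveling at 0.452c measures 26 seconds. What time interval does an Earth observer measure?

Proper time Δt₀ = 26 seconds
γ = 1/√(1 - 0.452²) = 1.121
Δt = γΔt₀ = 1.121 × 26 = 29.15 seconds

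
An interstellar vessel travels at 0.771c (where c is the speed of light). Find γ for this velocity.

v/c = 0.771, so (v/c)² = 0.594441
1 - (v/c)² = 0.405559
γ = 1/√(0.405559) = 1.570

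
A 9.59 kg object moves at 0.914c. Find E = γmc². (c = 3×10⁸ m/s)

γ = 1/√(1 - 0.914²) = 2.4648
mc² = 9.59 × (3×10⁸)² = 8.631×10¹⁷ J
E = γmc² = 2.4648 × 8.631×10¹⁷ = 2.127×10¹⁸ J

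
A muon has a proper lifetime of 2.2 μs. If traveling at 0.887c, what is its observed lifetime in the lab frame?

Proper lifetime τ₀ = 2.2 μs
γ = 1/√(1 - 0.887²) = 2.1656
τ = γτ₀ = 2.1656 × 2.2 μs = 4.764 μs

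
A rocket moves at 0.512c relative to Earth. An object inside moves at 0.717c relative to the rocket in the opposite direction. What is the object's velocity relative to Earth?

Object's velocity in rocket frame is u' = -0.717c
u = (u' + v)/(1 + u'v/c²) = (v - 0.717)/(1 - 0.717·v/c²)
Numerator: 0.512 - 0.717 = -0.205
Denominator: 1 - 0.367104 = 0.632896
u = -0.205/0.632896 = -0.3239c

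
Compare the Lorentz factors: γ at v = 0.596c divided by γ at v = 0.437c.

γ₁ = 1/√(1 - 0.596²) = 1.245
γ₂ = 1/√(1 - 0.437²) = 1.112
γ₁/γ₂ = 1.245/1.112 = 1.120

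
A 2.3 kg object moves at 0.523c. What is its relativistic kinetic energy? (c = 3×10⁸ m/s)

γ = 1/√(1 - 0.523²) = 1.17325
γ - 1 = 0.17325
KE = (γ-1)mc² = 0.17325 × 2.3 × (3×10⁸)² = 3.586×10¹⁶ J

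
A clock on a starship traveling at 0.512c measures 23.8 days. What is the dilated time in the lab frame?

Proper time Δt₀ = 23.8 days
γ = 1/√(1 - 0.512²) = 1.1642
Δt = γΔt₀ = 1.1642 × 23.8 = 27.71 days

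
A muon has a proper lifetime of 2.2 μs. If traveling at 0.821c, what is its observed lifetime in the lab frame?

Proper lifetime τ₀ = 2.2 μs
γ = 1/√(1 - 0.821²) = 1.7515
τ = γτ₀ = 1.7515 × 2.2 μs = 3.853 μs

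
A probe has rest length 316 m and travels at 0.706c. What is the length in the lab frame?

Proper length L₀ = 316 m
γ = 1/√(1 - 0.706²) = 1.412
L = L₀/γ = 316/1.412 = 223.8 m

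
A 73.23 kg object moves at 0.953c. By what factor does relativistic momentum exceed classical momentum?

p_rel = γmv, p_class = mv
Ratio = γ = 1/√(1 - 0.953²) = 3.301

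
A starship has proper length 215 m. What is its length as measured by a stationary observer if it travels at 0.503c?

Proper length L₀ = 215 m
γ = 1/√(1 - 0.503²) = 1.157
L = L₀/γ = 215/1.157 = 185.8 m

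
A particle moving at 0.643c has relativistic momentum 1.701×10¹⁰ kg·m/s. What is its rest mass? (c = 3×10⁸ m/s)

γ = 1/√(1 - 0.643²) = 1.3057
v = 0.643 × 3×10⁸ = 1.929×10⁸ m/s
m = p/(γv) = 1.701×10¹⁰/(1.3057 × 1.929×10⁸) = 67.53 kg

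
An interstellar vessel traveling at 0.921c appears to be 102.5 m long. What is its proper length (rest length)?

Contracted length L = 102.5 m
γ = 1/√(1 - 0.921²) = 2.567
L₀ = γL = 2.567 × 102.5 = 263.1 m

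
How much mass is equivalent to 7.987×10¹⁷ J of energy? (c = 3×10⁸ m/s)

From E = mc², we get m = E/c²
c² = (3×10⁸)² = 9×10¹⁶ m²/s²
m = 7.987×10¹⁷ / 9×10¹⁶ = 8.874 kg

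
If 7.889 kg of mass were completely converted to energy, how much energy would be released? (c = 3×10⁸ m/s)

Using E = mc²:
c² = (3×10⁸)² = 9×10¹⁶ m²/s²
E = 7.889 × 9×10¹⁶ = 7.100×10¹⁷ J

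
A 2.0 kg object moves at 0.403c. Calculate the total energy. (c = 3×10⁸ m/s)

γ = 1/√(1 - 0.403²) = 1.093
mc² = 2.0 × (3×10⁸)² = 1.800×10¹⁷ J
E = γmc² = 1.093 × 1.800×10¹⁷ = 1.967×10¹⁷ J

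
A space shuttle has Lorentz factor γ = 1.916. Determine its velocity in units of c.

From γ = 1/√(1 - v²/c²):
1/γ² = 1/1.916² = 0.2724
v²/c² = 1 - 0.2724 = 0.7276
v/c = √(0.7276) = 0.8530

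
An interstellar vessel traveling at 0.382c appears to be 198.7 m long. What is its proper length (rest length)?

Contracted length L = 198.7 m
γ = 1/√(1 - 0.382²) = 1.082
L₀ = γL = 1.082 × 198.7 = 215.0 m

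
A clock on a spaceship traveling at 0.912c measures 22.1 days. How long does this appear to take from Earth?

Proper time Δt₀ = 22.1 days
γ = 1/√(1 - 0.912²) = 2.438
Δt = γΔt₀ = 2.438 × 22.1 = 53.88 days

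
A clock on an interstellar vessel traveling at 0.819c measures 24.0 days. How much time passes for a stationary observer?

Proper time Δt₀ = 24.0 days
γ = 1/√(1 - 0.819²) = 1.743
Δt = γΔt₀ = 1.743 × 24.0 = 41.83 days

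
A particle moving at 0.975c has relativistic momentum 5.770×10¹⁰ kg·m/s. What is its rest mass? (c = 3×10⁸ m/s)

γ = 1/√(1 - 0.975²) = 4.5004
v = 0.975 × 3×10⁸ = 2.925×10⁸ m/s
m = p/(γv) = 5.770×10¹⁰/(4.5004 × 2.925×10⁸) = 43.83 kg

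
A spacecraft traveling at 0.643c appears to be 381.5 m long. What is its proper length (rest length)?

Contracted length L = 381.5 m
γ = 1/√(1 - 0.643²) = 1.3057
L₀ = γL = 1.3057 × 381.5 = 498.1 m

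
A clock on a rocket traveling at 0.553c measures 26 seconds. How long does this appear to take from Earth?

Proper time Δt₀ = 26 seconds
γ = 1/√(1 - 0.553²) = 1.2002
Δt = γΔt₀ = 1.2002 × 26 = 31.21 seconds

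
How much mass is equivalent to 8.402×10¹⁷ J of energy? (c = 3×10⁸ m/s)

From E = mc², we get m = E/c²
c² = (3×10⁸)² = 9×10¹⁶ m²/s²
m = 8.402×10¹⁷ / 9×10¹⁶ = 9.336 kg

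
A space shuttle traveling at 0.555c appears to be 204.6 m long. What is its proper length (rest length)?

Contracted length L = 204.6 m
γ = 1/√(1 - 0.555²) = 1.20214
L₀ = γL = 1.20214 × 204.6 = 246.0 m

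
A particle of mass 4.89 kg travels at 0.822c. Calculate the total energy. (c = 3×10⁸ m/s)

γ = 1/√(1 - 0.822²) = 1.756
mc² = 4.89 × (3×10⁸)² = 4.401×10¹⁷ J
E = γmc² = 1.756 × 4.401×10¹⁷ = 7.728×10¹⁷ J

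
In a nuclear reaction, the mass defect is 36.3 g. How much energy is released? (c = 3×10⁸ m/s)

Convert mass defect: Δm = 36.3 g = 0.0363 kg
E = Δm·c² = 0.0363 × (3×10⁸)²
= 0.0363 × 9×10¹⁶ = 3.267×10¹⁵ J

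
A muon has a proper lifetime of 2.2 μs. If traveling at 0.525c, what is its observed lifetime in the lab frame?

Proper lifetime τ₀ = 2.2 μs
γ = 1/√(1 - 0.525²) = 1.175
τ = γτ₀ = 1.175 × 2.2 μs = 2.585 μs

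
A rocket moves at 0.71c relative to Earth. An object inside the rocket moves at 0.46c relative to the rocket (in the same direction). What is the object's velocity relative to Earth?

u = (u' + v)/(1 + u'v/c²)
Numerator: 0.46 + 0.71 = 1.17
Denominator: 1 + 0.3266 = 1.3266
u = 1.17/1.3266 = 0.8820c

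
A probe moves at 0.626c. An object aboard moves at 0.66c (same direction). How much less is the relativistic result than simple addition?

Classical: u' + v = 0.66 + 0.626 = 1.286c
Relativistic: u = (0.66 + 0.626)/(1 + 0.41316) = 1.286/1.41316 = 0.9100c
Difference: 1.286 - 0.9100 = 0.3760c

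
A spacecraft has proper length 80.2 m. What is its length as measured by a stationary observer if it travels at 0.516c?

Proper length L₀ = 80.2 m
γ = 1/√(1 - 0.516²) = 1.1674
L = L₀/γ = 80.2/1.1674 = 68.70 m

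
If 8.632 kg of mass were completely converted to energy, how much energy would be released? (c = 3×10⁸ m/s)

Using E = mc²:
c² = (3×10⁸)² = 9×10¹⁶ m²/s²
E = 8.632 × 9×10¹⁶ = 7.769×10¹⁷ J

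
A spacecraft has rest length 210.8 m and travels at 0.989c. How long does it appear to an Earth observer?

Proper length L₀ = 210.8 m
γ = 1/√(1 - 0.989²) = 6.761
L = L₀/γ = 210.8/6.761 = 31.18 m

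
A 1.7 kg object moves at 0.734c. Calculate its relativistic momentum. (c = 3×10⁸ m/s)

γ = 1/√(1 - 0.734²) = 1.4724
v = 0.734 × 3×10⁸ = 2.202×10⁸ m/s
p = γmv = 1.4724 × 1.7 × 2.202×10⁸ = 5.512×10⁸ kg·m/s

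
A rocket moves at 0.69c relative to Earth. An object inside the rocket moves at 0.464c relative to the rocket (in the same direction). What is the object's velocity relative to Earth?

u = (u' + v)/(1 + u'v/c²)
Numerator: 0.464 + 0.69 = 1.154
Denominator: 1 + 0.32016 = 1.32016
u = 1.154/1.32016 = 0.8741c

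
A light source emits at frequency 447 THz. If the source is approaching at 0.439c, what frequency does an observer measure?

β = v/c = 0.439
(1+β)/(1-β) = 1.439/0.561 = 2.565
Doppler factor = √(2.565) = 1.6016
f_obs = 447 × 1.6016 = 715.9 THz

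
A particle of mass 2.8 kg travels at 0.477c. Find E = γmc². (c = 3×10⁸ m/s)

γ = 1/√(1 - 0.477²) = 1.1378
mc² = 2.8 × (3×10⁸)² = 2.520×10¹⁷ J
E = γmc² = 1.1378 × 2.520×10¹⁷ = 2.867×10¹⁷ J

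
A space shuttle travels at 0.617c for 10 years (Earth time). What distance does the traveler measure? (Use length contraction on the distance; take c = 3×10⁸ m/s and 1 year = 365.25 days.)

Earth distance: d = v × t = 0.617c × 10 yr = 5.8413×10¹⁶ m
γ = 1.2707
d' = d/γ = 5.8413×10¹⁶/1.2707 = 4.597×10¹⁶ m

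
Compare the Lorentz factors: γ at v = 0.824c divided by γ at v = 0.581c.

γ₁ = 1/√(1 - 0.824²) = 1.765
γ₂ = 1/√(1 - 0.581²) = 1.229
γ₁/γ₂ = 1.765/1.229 = 1.436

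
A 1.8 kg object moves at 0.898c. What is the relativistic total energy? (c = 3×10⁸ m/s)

γ = 1/√(1 - 0.898²) = 2.273
mc² = 1.8 × (3×10⁸)² = 1.620×10¹⁷ J
E = γmc² = 2.273 × 1.620×10¹⁷ = 3.682×10¹⁷ J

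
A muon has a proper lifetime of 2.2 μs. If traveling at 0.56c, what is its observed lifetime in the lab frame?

Proper lifetime τ₀ = 2.2 μs
γ = 1/√(1 - 0.56²) = 1.207
τ = γτ₀ = 1.207 × 2.2 μs = 2.655 μs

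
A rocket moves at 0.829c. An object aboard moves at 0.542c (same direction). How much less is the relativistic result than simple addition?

Classical: u' + v = 0.542 + 0.829 = 1.371c
Relativistic: u = (0.542 + 0.829)/(1 + 0.449318) = 1.371/1.449318 = 0.9460c
Difference: 1.371 - 0.9460 = 0.4250c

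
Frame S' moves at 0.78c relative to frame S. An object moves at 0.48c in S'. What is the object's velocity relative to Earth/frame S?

u = (u' + v)/(1 + u'v/c²)
Numerator: 0.48 + 0.78 = 1.26
Denominator: 1 + 0.3744 = 1.3744
u = 1.26/1.3744 = 0.9168c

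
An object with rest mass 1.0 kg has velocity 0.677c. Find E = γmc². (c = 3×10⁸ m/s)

γ = 1/√(1 - 0.677²) = 1.359
mc² = 1.0 × (3×10⁸)² = 9.000×10¹⁶ J
E = γmc² = 1.359 × 9.000×10¹⁶ = 1.223×10¹⁷ J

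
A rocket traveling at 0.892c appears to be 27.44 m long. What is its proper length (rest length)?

Contracted length L = 27.44 m
γ = 1/√(1 - 0.892²) = 2.212
L₀ = γL = 2.212 × 27.44 = 60.70 m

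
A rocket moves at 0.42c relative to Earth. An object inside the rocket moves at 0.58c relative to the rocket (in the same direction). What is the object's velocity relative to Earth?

u = (u' + v)/(1 + u'v/c²)
Numerator: 0.58 + 0.42 = 1
Denominator: 1 + 0.2436 = 1.2436
u = 1/1.2436 = 0.8041c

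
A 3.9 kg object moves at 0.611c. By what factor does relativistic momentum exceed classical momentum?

p_rel = γmv, p_class = mv
Ratio = γ = 1/√(1 - 0.611²) = 1.263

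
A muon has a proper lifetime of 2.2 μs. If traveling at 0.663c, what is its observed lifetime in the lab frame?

Proper lifetime τ₀ = 2.2 μs
γ = 1/√(1 - 0.663²) = 1.336
τ = γτ₀ = 1.336 × 2.2 μs = 2.939 μs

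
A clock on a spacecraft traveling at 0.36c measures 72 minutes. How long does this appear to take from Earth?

Proper time Δt₀ = 72 minutes
γ = 1/√(1 - 0.36²) = 1.07187
Δt = γΔt₀ = 1.07187 × 72 = 77.17 minutes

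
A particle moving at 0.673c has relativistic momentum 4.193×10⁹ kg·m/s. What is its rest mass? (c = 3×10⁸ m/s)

γ = 1/√(1 - 0.673²) = 1.352
v = 0.673 × 3×10⁸ = 2.019×10⁸ m/s
m = p/(γv) = 4.193×10⁹/(1.352 × 2.019×10⁸) = 15.36 kg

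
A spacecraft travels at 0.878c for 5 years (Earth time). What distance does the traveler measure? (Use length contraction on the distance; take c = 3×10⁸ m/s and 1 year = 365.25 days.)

Earth distance: d = v × t = 0.878c × 5 yr = 4.156×10¹⁶ m
γ = 2.089
d' = d/γ = 4.156×10¹⁶/2.089 = 1.989×10¹⁶ m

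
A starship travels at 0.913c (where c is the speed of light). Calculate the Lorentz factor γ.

v/c = 0.913, so (v/c)² = 0.833569
1 - (v/c)² = 0.166431
γ = 1/√(0.166431) = 2.451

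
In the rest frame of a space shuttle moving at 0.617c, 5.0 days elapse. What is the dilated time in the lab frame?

Proper time Δt₀ = 5.0 days
γ = 1/√(1 - 0.617²) = 1.2707
Δt = γΔt₀ = 1.2707 × 5.0 = 6.354 days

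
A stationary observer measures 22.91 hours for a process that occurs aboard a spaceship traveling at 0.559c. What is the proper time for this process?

Dilated time Δt = 22.91 hours
γ = 1/√(1 - 0.559²) = 1.206
Δt₀ = Δt/γ = 22.91/1.206 = 19.00 hours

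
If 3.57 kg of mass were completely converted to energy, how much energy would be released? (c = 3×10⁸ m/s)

Using E = mc²:
c² = (3×10⁸)² = 9×10¹⁶ m²/s²
E = 3.57 × 9×10¹⁶ = 3.213×10¹⁷ J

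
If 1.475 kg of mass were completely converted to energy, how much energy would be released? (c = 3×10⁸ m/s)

Using E = mc²:
c² = (3×10⁸)² = 9×10¹⁶ m²/s²
E = 1.475 × 9×10¹⁶ = 1.328×10¹⁷ J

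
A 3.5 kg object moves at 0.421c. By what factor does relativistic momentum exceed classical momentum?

p_rel = γmv, p_class = mv
Ratio = γ = 1/√(1 - 0.421²) = 1.102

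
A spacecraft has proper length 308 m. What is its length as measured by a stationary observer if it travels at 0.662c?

Proper length L₀ = 308 m
γ = 1/√(1 - 0.662²) = 1.3342
L = L₀/γ = 308/1.3342 = 230.8 m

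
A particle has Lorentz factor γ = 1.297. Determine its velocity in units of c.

From γ = 1/√(1 - v²/c²):
1/γ² = 1/1.297² = 0.5945
v²/c² = 1 - 0.5945 = 0.4055
v/c = √(0.4055) = 0.6368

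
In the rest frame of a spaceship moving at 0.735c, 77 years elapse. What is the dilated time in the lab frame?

Proper time Δt₀ = 77 years
γ = 1/√(1 - 0.735²) = 1.475
Δt = γΔt₀ = 1.475 × 77 = 113.6 years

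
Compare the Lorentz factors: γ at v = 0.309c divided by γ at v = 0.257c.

γ₁ = 1/√(1 - 0.309²) = 1.0515
γ₂ = 1/√(1 - 0.257²) = 1.0348
γ₁/γ₂ = 1.0515/1.0348 = 1.016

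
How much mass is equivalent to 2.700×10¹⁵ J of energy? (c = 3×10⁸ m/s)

From E = mc², we get m = E/c²
c² = (3×10⁸)² = 9×10¹⁶ m²/s²
m = 2.700×10¹⁵ / 9×10¹⁶ = 0.03000 kg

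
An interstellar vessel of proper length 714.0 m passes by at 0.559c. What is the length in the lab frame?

Proper length L₀ = 714.0 m
γ = 1/√(1 - 0.559²) = 1.206
L = L₀/γ = 714.0/1.206 = 592.0 m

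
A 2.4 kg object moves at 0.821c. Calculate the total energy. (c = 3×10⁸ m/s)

γ = 1/√(1 - 0.821²) = 1.7515
mc² = 2.4 × (3×10⁸)² = 2.160×10¹⁷ J
E = γmc² = 1.7515 × 2.160×10¹⁷ = 3.783×10¹⁷ J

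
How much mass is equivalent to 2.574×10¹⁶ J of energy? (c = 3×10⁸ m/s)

From E = mc², we get m = E/c²
c² = (3×10⁸)² = 9×10¹⁶ m²/s²
m = 2.574×10¹⁶ / 9×10¹⁶ = 0.2860 kg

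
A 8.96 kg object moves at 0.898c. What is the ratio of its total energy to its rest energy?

E = γmc², E₀ = mc²
E/E₀ = γ = 1/√(1 - 0.898²) = 2.273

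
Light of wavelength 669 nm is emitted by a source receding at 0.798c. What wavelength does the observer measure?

β = 0.798
Wavelength Doppler factor = √(1.798/0.202) = √(8.901) = 2.983
λ_obs = 669 × 2.983 = 1996 nm (redshift)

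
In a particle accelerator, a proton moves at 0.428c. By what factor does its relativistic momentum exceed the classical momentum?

p_rel = γmv, p_class = mv
Ratio = γ = 1/√(1 - 0.428²)
= 1/√(0.816816) = 1.106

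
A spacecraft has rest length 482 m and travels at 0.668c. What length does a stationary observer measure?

Proper length L₀ = 482 m
γ = 1/√(1 - 0.668²) = 1.3438
L = L₀/γ = 482/1.3438 = 358.7 m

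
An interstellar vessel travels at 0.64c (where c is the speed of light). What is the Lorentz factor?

v/c = 0.64, so (v/c)² = 0.4096
1 - (v/c)² = 0.5904
γ = 1/√(0.5904) = 1.301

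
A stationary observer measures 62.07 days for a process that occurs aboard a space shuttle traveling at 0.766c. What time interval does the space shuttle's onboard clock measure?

Dilated time Δt = 62.07 days
γ = 1/√(1 - 0.766²) = 1.5556
Δt₀ = Δt/γ = 62.07/1.5556 = 39.90 days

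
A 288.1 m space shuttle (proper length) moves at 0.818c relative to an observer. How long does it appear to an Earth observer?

Proper length L₀ = 288.1 m
γ = 1/√(1 - 0.818²) = 1.7385
L = L₀/γ = 288.1/1.7385 = 165.7 m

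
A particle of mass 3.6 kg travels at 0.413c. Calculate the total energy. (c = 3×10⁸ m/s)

γ = 1/√(1 - 0.413²) = 1.098
mc² = 3.6 × (3×10⁸)² = 3.240×10¹⁷ J
E = γmc² = 1.098 × 3.240×10¹⁷ = 3.558×10¹⁷ J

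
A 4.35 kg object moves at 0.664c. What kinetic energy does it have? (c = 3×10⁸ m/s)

γ = 1/√(1 - 0.664²) = 1.3374
γ - 1 = 0.3374
KE = (γ-1)mc² = 0.3374 × 4.35 × (3×10⁸)² = 1.321×10¹⁷ J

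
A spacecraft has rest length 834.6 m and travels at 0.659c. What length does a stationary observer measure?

Proper length L₀ = 834.6 m
γ = 1/√(1 - 0.659²) = 1.32953
L = L₀/γ = 834.6/1.32953 = 627.7 m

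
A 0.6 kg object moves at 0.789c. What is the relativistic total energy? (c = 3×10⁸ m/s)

γ = 1/√(1 - 0.789²) = 1.6276
mc² = 0.6 × (3×10⁸)² = 5.400×10¹⁶ J
E = γmc² = 1.6276 × 5.400×10¹⁶ = 8.789×10¹⁶ J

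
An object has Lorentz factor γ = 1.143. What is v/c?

From γ = 1/√(1 - v²/c²):
1/γ² = 1/1.143² = 0.76543
v²/c² = 1 - 0.76543 = 0.23457
v/c = √(0.23457) = 0.4843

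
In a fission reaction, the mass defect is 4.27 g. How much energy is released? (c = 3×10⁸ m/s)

Convert mass defect: Δm = 4.27 g = 0.00427 kg
E = Δm·c² = 0.00427 × (3×10⁸)²
= 0.00427 × 9×10¹⁶ = 3.843×10¹⁴ J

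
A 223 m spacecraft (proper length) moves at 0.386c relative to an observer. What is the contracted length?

Proper length L₀ = 223 m
γ = 1/√(1 - 0.386²) = 1.084
L = L₀/γ = 223/1.084 = 205.7 m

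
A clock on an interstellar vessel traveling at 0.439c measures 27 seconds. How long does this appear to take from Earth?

Proper time Δt₀ = 27 seconds
γ = 1/√(1 - 0.439²) = 1.113
Δt = γΔt₀ = 1.113 × 27 = 30.05 seconds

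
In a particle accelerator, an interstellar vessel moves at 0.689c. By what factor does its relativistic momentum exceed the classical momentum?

p_rel = γmv, p_class = mv
Ratio = γ = 1/√(1 - 0.689²)
= 1/√(0.525279) = 1.380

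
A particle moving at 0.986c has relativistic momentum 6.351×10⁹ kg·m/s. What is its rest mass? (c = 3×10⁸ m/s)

γ = 1/√(1 - 0.986²) = 5.997
v = 0.986 × 3×10⁸ = 2.958×10⁸ m/s
m = p/(γv) = 6.351×10⁹/(5.997 × 2.958×10⁸) = 3.580 kg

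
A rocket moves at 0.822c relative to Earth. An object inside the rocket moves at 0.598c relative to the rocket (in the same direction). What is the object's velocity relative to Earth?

u = (u' + v)/(1 + u'v/c²)
Numerator: 0.598 + 0.822 = 1.42
Denominator: 1 + 0.491556 = 1.491556
u = 1.42/1.491556 = 0.9520c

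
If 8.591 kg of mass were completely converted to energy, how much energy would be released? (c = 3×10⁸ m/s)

Using E = mc²:
c² = (3×10⁸)² = 9×10¹⁶ m²/s²
E = 8.591 × 9×10¹⁶ = 7.732×10¹⁷ J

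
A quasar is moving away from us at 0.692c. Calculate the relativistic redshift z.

β = 0.692
(1+β)/(1-β) = 1.692/0.308 = 5.494
√(5.494) = 2.344
z = 2.344 - 1 = 1.344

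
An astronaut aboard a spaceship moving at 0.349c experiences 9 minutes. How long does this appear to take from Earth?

Proper time Δt₀ = 9 minutes
γ = 1/√(1 - 0.349²) = 1.0671
Δt = γΔt₀ = 1.0671 × 9 = 9.604 minutes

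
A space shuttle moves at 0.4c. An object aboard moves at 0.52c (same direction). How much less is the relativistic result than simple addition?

Classical: u' + v = 0.52 + 0.4 = 0.92c
Relativistic: u = (0.52 + 0.4)/(1 + 0.208) = 0.92/1.208 = 0.7616c
Difference: 0.92 - 0.7616 = 0.1584c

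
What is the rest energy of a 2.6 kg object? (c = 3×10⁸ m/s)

c² = (3×10⁸)² = 9.000×10¹⁶ m²/s²
E₀ = mc² = 2.6 × 9.000×10¹⁶ = 2.340×10¹⁷ J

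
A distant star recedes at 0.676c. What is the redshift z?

β = 0.676
(1+β)/(1-β) = 1.676/0.324 = 5.173
√(5.173) = 2.274
z = 2.274 - 1 = 1.274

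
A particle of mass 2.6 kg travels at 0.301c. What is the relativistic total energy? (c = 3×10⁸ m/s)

γ = 1/√(1 - 0.301²) = 1.0486
mc² = 2.6 × (3×10⁸)² = 2.340×10¹⁷ J
E = γmc² = 1.0486 × 2.340×10¹⁷ = 2.454×10¹⁷ J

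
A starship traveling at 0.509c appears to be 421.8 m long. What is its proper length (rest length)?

Contracted length L = 421.8 m
γ = 1/√(1 - 0.509²) = 1.1618
L₀ = γL = 1.1618 × 421.8 = 490.0 m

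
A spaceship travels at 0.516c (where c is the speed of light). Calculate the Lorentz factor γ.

v/c = 0.516, so (v/c)² = 0.266256
1 - (v/c)² = 0.733744
γ = 1/√(0.733744) = 1.167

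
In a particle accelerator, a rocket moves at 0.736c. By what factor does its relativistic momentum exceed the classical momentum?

p_rel = γmv, p_class = mv
Ratio = γ = 1/√(1 - 0.736²)
= 1/√(0.458304) = 1.477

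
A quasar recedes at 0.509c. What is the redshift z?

β = 0.509
(1+β)/(1-β) = 1.509/0.491 = 3.0733
√(3.0733) = 1.7531
z = 1.7531 - 1 = 0.7531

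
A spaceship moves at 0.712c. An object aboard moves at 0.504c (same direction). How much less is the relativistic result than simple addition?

Classical: u' + v = 0.504 + 0.712 = 1.216c
Relativistic: u = (0.504 + 0.712)/(1 + 0.358848) = 1.216/1.358848 = 0.8949c
Difference: 1.216 - 0.8949 = 0.3211c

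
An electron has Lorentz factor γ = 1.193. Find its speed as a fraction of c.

From γ = 1/√(1 - v²/c²):
1/γ² = 1/1.193² = 0.7026
v²/c² = 1 - 0.7026 = 0.2974
v/c = √(0.2974) = 0.5453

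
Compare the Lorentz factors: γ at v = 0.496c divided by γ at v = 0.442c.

γ₁ = 1/√(1 - 0.496²) = 1.152
γ₂ = 1/√(1 - 0.442²) = 1.115
γ₁/γ₂ = 1.152/1.115 = 1.033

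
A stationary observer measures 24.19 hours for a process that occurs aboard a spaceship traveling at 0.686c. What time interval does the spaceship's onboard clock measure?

Dilated time Δt = 24.19 hours
γ = 1/√(1 - 0.686²) = 1.3744
Δt₀ = Δt/γ = 24.19/1.3744 = 17.60 hours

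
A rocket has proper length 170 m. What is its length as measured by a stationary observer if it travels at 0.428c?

Proper length L₀ = 170 m
γ = 1/√(1 - 0.428²) = 1.1065
L = L₀/γ = 170/1.1065 = 153.6 m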